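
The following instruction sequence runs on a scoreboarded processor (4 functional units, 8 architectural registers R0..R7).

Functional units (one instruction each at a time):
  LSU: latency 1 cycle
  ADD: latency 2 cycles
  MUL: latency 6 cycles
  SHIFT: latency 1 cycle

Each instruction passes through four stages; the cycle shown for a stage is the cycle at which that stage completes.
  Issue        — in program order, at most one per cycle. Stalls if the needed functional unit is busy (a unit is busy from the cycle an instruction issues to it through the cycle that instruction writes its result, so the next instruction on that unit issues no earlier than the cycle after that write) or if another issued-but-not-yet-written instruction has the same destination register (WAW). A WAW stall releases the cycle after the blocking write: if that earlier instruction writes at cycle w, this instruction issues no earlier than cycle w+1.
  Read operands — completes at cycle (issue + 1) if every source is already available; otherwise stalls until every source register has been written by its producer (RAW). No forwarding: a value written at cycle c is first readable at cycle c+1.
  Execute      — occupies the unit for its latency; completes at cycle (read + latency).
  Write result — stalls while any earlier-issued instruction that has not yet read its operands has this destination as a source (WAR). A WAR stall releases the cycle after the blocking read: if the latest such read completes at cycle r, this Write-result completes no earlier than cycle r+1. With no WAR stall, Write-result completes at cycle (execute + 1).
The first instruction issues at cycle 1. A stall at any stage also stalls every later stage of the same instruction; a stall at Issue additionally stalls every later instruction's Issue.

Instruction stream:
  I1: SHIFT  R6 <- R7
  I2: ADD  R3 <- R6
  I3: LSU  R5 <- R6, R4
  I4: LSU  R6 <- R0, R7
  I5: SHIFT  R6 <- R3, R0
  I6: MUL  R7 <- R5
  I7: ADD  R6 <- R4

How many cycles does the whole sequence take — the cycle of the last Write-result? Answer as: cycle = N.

I1 -> (1, 2, 3, 4)
I2 -> (2, 5, 7, 8)  // RAW R6: wait I1 write@4
I3 -> (3, 5, 6, 7)  // RAW R6: wait I1 write@4
I4 -> (8, 9, 10, 11)  // struct: LSU busy until I3 writes@7
I5 -> (12, 13, 14, 15)  // WAW R6: wait I4 write@11
I6 -> (13, 14, 20, 21)
I7 -> (16, 17, 19, 20)  // WAW R6: wait I5 write@15

cycle = 21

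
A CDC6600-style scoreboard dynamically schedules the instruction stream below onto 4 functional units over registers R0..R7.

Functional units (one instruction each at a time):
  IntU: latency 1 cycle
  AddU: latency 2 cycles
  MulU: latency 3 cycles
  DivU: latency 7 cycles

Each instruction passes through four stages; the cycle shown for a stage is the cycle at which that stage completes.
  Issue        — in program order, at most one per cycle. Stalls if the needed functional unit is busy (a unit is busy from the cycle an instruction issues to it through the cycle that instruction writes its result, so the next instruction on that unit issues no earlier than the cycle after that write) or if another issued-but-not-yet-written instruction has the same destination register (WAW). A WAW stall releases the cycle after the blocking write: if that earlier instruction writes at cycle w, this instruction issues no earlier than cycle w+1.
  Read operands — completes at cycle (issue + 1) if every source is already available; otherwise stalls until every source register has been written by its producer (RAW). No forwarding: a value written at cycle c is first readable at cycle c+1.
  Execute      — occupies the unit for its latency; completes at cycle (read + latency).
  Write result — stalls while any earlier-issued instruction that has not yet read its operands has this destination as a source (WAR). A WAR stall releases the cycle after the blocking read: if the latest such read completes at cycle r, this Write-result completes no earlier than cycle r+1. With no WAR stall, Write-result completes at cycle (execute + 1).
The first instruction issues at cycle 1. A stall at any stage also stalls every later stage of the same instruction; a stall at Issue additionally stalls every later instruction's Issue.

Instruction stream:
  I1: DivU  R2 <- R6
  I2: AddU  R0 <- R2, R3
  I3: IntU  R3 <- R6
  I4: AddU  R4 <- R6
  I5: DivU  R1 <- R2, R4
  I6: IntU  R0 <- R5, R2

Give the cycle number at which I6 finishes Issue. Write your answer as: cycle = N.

cycle = 17

I1  is:1  ro:2  ex:9  wr:10
I2  is:2  ro:11  ex:13  wr:14  — RAW R2: wait I1 write@10
I3  is:3  ro:4  ex:5  wr:12  — WAR R3: wait I2 read@11
I4  is:15  ro:16  ex:18  wr:19  — struct: AddU busy until I2 writes@14
I5  is:16  ro:20  ex:27  wr:28  — RAW R4: wait I4 write@19
I6  is:17  ro:18  ex:19  wr:20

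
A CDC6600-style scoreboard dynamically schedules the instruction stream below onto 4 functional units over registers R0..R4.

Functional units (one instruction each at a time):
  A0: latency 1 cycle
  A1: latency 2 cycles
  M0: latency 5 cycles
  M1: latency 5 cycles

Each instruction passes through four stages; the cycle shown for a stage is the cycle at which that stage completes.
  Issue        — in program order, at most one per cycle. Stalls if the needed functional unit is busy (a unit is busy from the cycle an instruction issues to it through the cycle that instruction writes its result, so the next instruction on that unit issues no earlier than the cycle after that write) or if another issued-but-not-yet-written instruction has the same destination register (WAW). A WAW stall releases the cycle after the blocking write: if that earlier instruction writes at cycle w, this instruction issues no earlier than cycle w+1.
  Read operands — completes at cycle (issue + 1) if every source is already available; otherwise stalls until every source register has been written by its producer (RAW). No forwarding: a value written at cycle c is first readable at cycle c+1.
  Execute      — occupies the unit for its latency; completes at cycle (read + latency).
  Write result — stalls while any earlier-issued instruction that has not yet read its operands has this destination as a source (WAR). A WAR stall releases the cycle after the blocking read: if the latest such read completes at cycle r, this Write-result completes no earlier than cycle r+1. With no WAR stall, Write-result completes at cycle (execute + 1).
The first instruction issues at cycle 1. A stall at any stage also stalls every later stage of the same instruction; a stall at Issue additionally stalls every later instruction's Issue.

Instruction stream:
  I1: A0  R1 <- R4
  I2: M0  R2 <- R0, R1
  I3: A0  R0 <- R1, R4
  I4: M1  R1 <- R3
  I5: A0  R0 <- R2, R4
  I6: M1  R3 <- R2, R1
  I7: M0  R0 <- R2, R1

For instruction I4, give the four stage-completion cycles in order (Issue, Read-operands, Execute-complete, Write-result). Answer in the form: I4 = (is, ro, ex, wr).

t=1  I1 dispatched to A0
t=2  I1 operands ready | I2 dispatched to M0
t=3  I1 complete
t=4  R1←I1
t=5  I2 operands ready | I3 dispatched to A0
t=6  I3 operands ready | I4 dispatched to M1
t=7  I3 complete | I4 operands ready
t=8  R0←I3
t=9  I5 dispatched to A0
t=10  I2 complete
t=11  R2←I2
t=12  I4 complete | I5 operands ready
t=13  R1←I4 | I5 complete
t=14  R0←I5 | I6 dispatched to M1
t=15  I6 operands ready | I7 dispatched to M0
t=16  I7 operands ready
t=20  I6 complete
t=21  R3←I6 | I7 complete
t=22  R0←I7

I4 = (6, 7, 12, 13)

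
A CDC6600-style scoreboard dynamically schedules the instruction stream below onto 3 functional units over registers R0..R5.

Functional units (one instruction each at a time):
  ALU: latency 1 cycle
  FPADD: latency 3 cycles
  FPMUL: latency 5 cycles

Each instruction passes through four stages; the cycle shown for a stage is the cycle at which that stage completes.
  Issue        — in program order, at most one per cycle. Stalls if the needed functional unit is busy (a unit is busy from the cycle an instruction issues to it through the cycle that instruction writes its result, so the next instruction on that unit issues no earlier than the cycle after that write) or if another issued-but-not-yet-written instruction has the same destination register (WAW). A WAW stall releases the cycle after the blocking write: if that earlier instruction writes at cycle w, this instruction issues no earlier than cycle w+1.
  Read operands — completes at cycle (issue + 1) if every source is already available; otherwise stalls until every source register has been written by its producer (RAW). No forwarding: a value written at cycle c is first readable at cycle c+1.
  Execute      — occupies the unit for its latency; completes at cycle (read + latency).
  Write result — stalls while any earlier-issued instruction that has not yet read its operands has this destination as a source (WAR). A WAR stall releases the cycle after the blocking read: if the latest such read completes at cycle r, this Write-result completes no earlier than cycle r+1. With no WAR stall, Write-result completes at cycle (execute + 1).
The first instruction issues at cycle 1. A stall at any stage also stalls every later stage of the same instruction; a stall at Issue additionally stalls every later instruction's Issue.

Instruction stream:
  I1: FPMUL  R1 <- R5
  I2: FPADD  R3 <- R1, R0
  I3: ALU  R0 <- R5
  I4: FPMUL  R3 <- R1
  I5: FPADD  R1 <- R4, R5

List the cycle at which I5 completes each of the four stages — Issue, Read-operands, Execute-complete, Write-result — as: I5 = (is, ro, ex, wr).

c1: issue I1 (FPMUL)
c2: I1 read-ops; issue I2 (FPADD)
c3: issue I3 (ALU)
c4: I3 read-ops
c5: I3 finished on ALU
c7: I1 finished on FPMUL
c8: I1→R1
c9: I2 read-ops
c10: I3→R0
c12: I2 finished on FPADD
c13: I2→R3
c14: issue I4 (FPMUL)
c15: I4 read-ops; issue I5 (FPADD)
c16: I5 read-ops
c19: I5 finished on FPADD
c20: I4 finished on FPMUL; I5→R1
c21: I4→R3

I5 = (15, 16, 19, 20)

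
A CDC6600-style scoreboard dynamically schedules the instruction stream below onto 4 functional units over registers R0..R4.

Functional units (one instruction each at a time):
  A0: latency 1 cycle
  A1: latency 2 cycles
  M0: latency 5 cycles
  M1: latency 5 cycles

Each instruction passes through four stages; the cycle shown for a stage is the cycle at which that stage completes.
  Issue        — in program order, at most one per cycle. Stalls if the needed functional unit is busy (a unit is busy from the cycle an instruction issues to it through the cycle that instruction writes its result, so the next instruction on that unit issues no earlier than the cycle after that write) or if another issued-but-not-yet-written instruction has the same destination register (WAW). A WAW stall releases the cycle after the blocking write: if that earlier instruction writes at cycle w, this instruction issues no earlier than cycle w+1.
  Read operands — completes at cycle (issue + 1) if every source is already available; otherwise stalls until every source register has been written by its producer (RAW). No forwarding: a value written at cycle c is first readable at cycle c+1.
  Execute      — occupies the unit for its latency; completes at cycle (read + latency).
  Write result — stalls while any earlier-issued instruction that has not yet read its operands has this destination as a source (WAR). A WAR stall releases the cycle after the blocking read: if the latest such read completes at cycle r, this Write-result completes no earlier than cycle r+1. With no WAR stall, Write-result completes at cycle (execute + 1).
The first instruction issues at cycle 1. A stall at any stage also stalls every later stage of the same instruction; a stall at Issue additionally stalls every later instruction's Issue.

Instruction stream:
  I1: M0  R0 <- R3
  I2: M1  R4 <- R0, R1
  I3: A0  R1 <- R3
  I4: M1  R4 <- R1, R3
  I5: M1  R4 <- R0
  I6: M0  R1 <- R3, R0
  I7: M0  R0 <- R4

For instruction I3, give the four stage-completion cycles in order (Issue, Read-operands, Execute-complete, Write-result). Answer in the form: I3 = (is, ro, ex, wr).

t=1  I1→M0
t=2  I1 RO · I2→M1
t=3  I3→A0
t=4  I3 RO
t=5  I3 EX
t=7  I1 EX
t=8  I1 WR R0
t=9  I2 RO
t=10  I3 WR R1
t=14  I2 EX
t=15  I2 WR R4
t=16  I4→M1
t=17  I4 RO
t=22  I4 EX
t=23  I4 WR R4
t=24  I5→M1
t=25  I5 RO · I6→M0
t=26  I6 RO
t=30  I5 EX
t=31  I5 WR R4 · I6 EX
t=32  I6 WR R1
t=33  I7→M0
t=34  I7 RO
t=39  I7 EX
t=40  I7 WR R0

I3 = (3, 4, 5, 10)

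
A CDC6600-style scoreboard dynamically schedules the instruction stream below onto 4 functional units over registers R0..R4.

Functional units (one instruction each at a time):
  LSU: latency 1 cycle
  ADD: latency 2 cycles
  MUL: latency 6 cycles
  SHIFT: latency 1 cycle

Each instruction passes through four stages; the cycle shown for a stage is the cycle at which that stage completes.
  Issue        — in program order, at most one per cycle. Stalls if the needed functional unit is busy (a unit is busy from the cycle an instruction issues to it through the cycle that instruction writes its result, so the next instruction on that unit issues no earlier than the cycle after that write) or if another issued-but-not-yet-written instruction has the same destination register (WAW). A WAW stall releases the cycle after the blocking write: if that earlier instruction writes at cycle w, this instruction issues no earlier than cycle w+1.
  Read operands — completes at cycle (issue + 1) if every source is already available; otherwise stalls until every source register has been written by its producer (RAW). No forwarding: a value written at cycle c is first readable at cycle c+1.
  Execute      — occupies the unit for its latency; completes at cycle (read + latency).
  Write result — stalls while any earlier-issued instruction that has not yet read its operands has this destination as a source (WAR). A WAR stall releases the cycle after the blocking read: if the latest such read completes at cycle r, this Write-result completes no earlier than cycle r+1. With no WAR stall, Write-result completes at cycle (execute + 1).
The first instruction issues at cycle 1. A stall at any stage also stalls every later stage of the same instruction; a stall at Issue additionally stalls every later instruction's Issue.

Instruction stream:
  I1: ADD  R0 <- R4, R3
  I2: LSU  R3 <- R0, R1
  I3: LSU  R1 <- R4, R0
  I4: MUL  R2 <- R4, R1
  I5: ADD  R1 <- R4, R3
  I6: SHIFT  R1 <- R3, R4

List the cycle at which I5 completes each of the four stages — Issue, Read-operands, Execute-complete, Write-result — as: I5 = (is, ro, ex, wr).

I5 = (13, 14, 16, 17)

  I1 | 1 | 2 | 4 | 5
  I2 | 2 | 6 | 7 | 8   RAW R0: wait I1 write@5
  I3 | 9 | 10 | 11 | 12   struct: LSU busy until I2 writes@8
  I4 | 10 | 13 | 19 | 20   RAW R1: wait I3 write@12
  I5 | 13 | 14 | 16 | 17   WAW R1: wait I3 write@12
  I6 | 18 | 19 | 20 | 21   WAW R1: wait I5 write@17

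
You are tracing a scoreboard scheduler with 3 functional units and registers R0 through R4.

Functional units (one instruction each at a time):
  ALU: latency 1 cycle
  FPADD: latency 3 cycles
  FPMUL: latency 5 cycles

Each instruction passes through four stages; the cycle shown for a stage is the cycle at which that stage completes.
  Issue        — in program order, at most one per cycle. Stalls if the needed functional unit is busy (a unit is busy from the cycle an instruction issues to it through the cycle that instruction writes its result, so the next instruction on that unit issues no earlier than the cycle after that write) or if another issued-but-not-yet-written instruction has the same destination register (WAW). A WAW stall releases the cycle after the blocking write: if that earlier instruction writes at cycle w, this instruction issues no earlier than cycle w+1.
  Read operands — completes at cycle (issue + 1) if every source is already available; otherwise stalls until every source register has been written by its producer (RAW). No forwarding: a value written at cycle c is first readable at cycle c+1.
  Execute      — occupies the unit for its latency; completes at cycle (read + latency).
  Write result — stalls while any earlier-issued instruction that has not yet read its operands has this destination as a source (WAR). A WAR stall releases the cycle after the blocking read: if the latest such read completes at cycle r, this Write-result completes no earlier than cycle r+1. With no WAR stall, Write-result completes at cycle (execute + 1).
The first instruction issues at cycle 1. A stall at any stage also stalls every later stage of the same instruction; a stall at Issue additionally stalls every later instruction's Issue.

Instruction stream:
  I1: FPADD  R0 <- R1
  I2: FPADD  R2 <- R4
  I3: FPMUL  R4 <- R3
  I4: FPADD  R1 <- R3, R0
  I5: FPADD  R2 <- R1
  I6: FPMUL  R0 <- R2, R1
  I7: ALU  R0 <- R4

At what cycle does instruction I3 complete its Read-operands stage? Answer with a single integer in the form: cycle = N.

cycle 1: I1 dispatched to FPADD
cycle 2: I1 operands ready
cycle 5: I1 complete
cycle 6: R0←I1
cycle 7: I2 dispatched to FPADD
cycle 8: I2 operands ready; I3 dispatched to FPMUL
cycle 9: I3 operands ready
cycle 11: I2 complete
cycle 12: R2←I2
cycle 13: I4 dispatched to FPADD
cycle 14: I3 complete; I4 operands ready
cycle 15: R4←I3
cycle 17: I4 complete
cycle 18: R1←I4
cycle 19: I5 dispatched to FPADD
cycle 20: I5 operands ready; I6 dispatched to FPMUL
cycle 23: I5 complete
cycle 24: R2←I5
cycle 25: I6 operands ready
cycle 30: I6 complete
cycle 31: R0←I6
cycle 32: I7 dispatched to ALU
cycle 33: I7 operands ready
cycle 34: I7 complete
cycle 35: R0←I7

cycle = 9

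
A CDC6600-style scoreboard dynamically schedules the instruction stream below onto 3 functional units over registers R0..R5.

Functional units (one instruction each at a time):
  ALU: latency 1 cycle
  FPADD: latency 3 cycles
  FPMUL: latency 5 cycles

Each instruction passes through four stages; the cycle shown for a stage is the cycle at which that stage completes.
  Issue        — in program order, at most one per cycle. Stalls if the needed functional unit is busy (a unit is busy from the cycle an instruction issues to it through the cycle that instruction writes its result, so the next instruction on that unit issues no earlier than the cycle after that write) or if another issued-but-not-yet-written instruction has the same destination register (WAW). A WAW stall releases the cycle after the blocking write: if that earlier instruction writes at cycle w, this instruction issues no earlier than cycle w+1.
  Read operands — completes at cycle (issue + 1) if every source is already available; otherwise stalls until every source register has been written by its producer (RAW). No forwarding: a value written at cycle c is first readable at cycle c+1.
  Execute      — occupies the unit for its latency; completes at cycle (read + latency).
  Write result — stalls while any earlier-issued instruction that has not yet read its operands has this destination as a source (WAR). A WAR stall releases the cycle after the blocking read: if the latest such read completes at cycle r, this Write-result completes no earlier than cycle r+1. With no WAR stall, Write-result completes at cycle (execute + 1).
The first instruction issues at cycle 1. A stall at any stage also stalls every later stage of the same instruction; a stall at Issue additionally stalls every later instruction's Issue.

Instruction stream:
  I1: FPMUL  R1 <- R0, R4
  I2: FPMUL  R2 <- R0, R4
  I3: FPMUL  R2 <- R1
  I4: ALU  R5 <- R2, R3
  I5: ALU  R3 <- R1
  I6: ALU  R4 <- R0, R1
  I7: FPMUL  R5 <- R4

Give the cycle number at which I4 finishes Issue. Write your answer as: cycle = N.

  I1 | 1 | 2 | 7 | 8
  I2 | 9 | 10 | 15 | 16   struct: FPMUL busy until I1 writes@8
  I3 | 17 | 18 | 23 | 24   struct: FPMUL busy until I2 writes@16
  I4 | 18 | 25 | 26 | 27   RAW R2: wait I3 write@24
  I5 | 28 | 29 | 30 | 31   struct: ALU busy until I4 writes@27
  I6 | 32 | 33 | 34 | 35   struct: ALU busy until I5 writes@31
  I7 | 33 | 36 | 41 | 42   RAW R4: wait I6 write@35

cycle = 18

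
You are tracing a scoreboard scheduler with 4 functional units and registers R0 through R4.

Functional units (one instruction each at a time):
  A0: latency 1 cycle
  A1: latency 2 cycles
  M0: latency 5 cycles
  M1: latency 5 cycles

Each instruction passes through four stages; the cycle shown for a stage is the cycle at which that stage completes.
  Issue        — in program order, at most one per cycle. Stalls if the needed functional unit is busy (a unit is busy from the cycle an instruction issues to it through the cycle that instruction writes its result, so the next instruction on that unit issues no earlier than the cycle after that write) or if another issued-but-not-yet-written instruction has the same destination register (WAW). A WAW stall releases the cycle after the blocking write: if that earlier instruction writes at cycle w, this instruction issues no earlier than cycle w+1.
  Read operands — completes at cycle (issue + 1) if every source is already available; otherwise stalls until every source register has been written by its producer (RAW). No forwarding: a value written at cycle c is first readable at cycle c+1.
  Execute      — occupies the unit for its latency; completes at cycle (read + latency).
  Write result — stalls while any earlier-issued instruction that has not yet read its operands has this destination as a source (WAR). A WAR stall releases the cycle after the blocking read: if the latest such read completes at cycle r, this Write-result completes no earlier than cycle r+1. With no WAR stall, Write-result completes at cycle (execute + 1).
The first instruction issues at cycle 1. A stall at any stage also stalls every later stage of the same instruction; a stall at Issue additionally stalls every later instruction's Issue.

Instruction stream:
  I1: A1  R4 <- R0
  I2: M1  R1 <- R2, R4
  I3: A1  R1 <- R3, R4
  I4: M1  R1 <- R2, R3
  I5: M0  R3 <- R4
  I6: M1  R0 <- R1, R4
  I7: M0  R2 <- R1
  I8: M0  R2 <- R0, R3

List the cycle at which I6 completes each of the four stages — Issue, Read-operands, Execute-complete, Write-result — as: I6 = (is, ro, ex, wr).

I6 = (26, 27, 32, 33)

cycle 1: I1 issues→A1
cycle 2: I1 reads · I2 issues→M1
cycle 4: I1 exec-done
cycle 5: I1 writes R4
cycle 6: I2 reads
cycle 11: I2 exec-done
cycle 12: I2 writes R1
cycle 13: I3 issues→A1
cycle 14: I3 reads
cycle 16: I3 exec-done
cycle 17: I3 writes R1
cycle 18: I4 issues→M1
cycle 19: I4 reads · I5 issues→M0
cycle 20: I5 reads
cycle 24: I4 exec-done
cycle 25: I4 writes R1 · I5 exec-done
cycle 26: I5 writes R3 · I6 issues→M1
cycle 27: I6 reads · I7 issues→M0
cycle 28: I7 reads
cycle 32: I6 exec-done
cycle 33: I6 writes R0 · I7 exec-done
cycle 34: I7 writes R2
cycle 35: I8 issues→M0
cycle 36: I8 reads
cycle 41: I8 exec-done
cycle 42: I8 writes R2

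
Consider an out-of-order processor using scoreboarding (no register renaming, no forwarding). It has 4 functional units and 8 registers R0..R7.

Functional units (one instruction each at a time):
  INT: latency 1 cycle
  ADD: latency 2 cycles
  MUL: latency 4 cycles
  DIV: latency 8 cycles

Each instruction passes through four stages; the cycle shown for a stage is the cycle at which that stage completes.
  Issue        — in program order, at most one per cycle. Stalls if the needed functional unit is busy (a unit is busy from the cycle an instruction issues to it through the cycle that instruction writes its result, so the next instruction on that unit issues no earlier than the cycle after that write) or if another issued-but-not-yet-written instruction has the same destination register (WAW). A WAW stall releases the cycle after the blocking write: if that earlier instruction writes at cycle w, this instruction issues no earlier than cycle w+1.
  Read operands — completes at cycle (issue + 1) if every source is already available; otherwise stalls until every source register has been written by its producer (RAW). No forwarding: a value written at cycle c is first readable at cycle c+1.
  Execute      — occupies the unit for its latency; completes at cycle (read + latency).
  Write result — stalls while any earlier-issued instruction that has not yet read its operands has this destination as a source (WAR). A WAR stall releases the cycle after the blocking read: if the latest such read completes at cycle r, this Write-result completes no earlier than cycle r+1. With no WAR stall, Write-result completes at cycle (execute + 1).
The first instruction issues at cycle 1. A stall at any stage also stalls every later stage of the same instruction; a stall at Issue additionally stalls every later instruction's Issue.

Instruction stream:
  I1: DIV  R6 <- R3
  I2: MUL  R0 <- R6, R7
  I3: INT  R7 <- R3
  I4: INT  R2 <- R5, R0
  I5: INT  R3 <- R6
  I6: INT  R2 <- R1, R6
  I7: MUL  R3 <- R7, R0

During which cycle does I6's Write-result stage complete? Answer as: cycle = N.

cycle = 28

c1: I1 issues→DIV
c2: I1 reads; I2 issues→MUL
c3: I3 issues→INT
c4: I3 reads
c5: I3 exec-done
c10: I1 exec-done
c11: I1 writes R6
c12: I2 reads
c13: I3 writes R7
c14: I4 issues→INT
c16: I2 exec-done
c17: I2 writes R0
c18: I4 reads
c19: I4 exec-done
c20: I4 writes R2
c21: I5 issues→INT
c22: I5 reads
c23: I5 exec-done
c24: I5 writes R3
c25: I6 issues→INT
c26: I6 reads; I7 issues→MUL
c27: I6 exec-done; I7 reads
c28: I6 writes R2
c31: I7 exec-done
c32: I7 writes R3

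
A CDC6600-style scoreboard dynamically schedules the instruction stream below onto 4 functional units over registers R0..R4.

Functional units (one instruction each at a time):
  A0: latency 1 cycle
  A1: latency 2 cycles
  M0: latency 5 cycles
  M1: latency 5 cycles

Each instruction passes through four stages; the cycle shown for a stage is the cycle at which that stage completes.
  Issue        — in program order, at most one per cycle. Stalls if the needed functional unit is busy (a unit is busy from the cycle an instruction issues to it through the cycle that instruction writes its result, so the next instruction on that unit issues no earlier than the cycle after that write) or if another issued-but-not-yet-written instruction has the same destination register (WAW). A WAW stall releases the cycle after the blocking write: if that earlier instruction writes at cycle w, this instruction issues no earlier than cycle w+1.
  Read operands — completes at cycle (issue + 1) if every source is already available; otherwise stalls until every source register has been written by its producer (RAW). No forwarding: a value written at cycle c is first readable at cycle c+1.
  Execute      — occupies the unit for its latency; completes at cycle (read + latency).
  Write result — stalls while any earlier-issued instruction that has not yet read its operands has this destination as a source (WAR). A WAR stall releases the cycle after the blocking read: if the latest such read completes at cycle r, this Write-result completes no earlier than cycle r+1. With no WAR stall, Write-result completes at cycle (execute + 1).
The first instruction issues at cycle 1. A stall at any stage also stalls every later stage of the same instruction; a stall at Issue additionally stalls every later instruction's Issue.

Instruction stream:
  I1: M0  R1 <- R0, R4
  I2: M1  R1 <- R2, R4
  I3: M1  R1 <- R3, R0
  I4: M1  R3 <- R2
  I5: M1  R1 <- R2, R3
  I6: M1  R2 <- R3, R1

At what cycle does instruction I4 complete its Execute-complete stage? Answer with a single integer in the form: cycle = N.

c1: issue I1 (M0)
c2: I1 read-ops
c7: I1 finished on M0
c8: I1→R1
c9: issue I2 (M1)
c10: I2 read-ops
c15: I2 finished on M1
c16: I2→R1
c17: issue I3 (M1)
c18: I3 read-ops
c23: I3 finished on M1
c24: I3→R1
c25: issue I4 (M1)
c26: I4 read-ops
c31: I4 finished on M1
c32: I4→R3
c33: issue I5 (M1)
c34: I5 read-ops
c39: I5 finished on M1
c40: I5→R1
c41: issue I6 (M1)
c42: I6 read-ops
c47: I6 finished on M1
c48: I6→R2

cycle = 31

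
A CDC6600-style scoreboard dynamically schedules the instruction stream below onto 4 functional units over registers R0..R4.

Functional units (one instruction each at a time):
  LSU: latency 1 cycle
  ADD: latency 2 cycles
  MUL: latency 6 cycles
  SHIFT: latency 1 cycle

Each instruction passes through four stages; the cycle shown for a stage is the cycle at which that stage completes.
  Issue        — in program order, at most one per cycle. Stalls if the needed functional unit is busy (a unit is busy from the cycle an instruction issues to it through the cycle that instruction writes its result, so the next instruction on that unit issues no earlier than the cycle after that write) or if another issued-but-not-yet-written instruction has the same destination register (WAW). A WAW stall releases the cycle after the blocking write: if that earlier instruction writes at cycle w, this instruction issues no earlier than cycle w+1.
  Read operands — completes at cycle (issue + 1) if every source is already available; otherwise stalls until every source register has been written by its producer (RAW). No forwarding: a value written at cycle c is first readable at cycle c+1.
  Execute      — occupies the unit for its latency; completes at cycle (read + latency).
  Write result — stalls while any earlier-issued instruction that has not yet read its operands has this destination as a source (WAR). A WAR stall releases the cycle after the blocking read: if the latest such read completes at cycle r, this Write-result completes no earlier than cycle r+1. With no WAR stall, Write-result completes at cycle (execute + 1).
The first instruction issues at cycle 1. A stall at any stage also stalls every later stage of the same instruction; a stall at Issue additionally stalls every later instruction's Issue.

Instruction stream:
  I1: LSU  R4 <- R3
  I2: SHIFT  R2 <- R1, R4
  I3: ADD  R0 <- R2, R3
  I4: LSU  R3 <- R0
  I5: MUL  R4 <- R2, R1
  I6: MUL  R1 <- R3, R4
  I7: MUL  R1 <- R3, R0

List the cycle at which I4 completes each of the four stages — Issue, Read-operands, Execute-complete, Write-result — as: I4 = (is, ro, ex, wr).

I1  is:1  ro:2  ex:3  wr:4
I2  is:2  ro:5  ex:6  wr:7  — RAW R4: wait I1 write@4
I3  is:3  ro:8  ex:10  wr:11  — RAW R2: wait I2 write@7
I4  is:5  ro:12  ex:13  wr:14  — struct: LSU busy until I1 writes@4, RAW R0: wait I3 write@11
I5  is:6  ro:8  ex:14  wr:15  — RAW R2: wait I2 write@7
I6  is:16  ro:17  ex:23  wr:24  — struct: MUL busy until I5 writes@15
I7  is:25  ro:26  ex:32  wr:33  — struct: MUL busy until I6 writes@24

I4 = (5, 12, 13, 14)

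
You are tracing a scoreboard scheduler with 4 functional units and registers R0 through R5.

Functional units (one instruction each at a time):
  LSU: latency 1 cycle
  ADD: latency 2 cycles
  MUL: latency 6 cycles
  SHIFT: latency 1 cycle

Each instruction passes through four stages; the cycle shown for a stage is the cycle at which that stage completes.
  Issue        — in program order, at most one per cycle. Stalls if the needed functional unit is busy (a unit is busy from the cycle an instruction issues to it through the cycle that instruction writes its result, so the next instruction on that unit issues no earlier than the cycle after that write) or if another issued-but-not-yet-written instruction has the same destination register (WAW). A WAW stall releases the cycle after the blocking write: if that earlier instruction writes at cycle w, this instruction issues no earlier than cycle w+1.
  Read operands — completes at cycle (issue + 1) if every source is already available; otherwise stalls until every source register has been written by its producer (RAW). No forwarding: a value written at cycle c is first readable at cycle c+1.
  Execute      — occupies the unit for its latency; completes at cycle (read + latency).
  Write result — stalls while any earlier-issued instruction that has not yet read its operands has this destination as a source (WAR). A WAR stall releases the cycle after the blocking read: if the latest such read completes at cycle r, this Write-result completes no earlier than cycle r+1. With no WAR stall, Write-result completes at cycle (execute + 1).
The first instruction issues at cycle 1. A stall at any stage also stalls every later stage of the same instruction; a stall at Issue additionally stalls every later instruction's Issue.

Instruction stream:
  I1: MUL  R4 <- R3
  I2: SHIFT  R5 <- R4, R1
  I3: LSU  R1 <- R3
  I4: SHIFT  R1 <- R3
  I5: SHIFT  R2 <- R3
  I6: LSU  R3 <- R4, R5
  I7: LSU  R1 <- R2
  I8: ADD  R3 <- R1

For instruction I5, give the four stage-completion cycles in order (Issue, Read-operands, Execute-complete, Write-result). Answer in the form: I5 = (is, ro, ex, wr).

I5 = (17, 18, 19, 20)

cycle 1: I1→MUL
cycle 2: I1 RO · I2→SHIFT
cycle 3: I3→LSU
cycle 4: I3 RO
cycle 5: I3 EX
cycle 8: I1 EX
cycle 9: I1 WR R4
cycle 10: I2 RO
cycle 11: I2 EX · I3 WR R1
cycle 12: I2 WR R5
cycle 13: I4→SHIFT
cycle 14: I4 RO
cycle 15: I4 EX
cycle 16: I4 WR R1
cycle 17: I5→SHIFT
cycle 18: I5 RO · I6→LSU
cycle 19: I5 EX · I6 RO
cycle 20: I5 WR R2 · I6 EX
cycle 21: I6 WR R3
cycle 22: I7→LSU
cycle 23: I7 RO · I8→ADD
cycle 24: I7 EX
cycle 25: I7 WR R1
cycle 26: I8 RO
cycle 28: I8 EX
cycle 29: I8 WR R3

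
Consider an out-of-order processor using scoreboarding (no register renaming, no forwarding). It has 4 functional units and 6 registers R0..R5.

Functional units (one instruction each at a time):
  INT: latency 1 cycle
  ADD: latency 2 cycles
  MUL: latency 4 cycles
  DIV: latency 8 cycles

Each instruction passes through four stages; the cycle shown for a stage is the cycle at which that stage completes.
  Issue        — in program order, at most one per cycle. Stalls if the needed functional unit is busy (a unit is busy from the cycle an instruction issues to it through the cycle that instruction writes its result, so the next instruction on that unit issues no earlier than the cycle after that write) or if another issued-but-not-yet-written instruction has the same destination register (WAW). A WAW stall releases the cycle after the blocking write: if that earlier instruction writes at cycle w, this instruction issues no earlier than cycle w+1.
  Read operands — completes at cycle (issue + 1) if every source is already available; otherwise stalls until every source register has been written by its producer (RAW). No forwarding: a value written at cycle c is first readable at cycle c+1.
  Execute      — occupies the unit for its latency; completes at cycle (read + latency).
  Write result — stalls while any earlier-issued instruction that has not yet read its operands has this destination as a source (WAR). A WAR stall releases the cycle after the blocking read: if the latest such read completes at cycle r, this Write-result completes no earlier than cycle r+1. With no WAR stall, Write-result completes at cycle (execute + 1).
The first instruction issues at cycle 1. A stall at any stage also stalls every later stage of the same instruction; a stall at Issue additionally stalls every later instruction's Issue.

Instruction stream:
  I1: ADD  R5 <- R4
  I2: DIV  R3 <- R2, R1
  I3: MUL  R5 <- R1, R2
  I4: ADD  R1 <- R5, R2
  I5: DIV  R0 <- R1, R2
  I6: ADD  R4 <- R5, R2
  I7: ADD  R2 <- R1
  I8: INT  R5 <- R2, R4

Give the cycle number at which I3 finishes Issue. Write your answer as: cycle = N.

[I1] 1/2/4/5
[I2] 2/3/11/12
[I3] 6/7/11/12  (WAW R5: wait I1 write@5)
[I4] 7/13/15/16  (RAW R5: wait I3 write@12)
[I5] 13/17/25/26  (struct: DIV busy until I2 writes@12; RAW R1: wait I4 write@16)
[I6] 17/18/20/21  (struct: ADD busy until I4 writes@16)
[I7] 22/23/25/26  (struct: ADD busy until I6 writes@21)
[I8] 23/27/28/29  (RAW R2: wait I7 write@26)

cycle = 6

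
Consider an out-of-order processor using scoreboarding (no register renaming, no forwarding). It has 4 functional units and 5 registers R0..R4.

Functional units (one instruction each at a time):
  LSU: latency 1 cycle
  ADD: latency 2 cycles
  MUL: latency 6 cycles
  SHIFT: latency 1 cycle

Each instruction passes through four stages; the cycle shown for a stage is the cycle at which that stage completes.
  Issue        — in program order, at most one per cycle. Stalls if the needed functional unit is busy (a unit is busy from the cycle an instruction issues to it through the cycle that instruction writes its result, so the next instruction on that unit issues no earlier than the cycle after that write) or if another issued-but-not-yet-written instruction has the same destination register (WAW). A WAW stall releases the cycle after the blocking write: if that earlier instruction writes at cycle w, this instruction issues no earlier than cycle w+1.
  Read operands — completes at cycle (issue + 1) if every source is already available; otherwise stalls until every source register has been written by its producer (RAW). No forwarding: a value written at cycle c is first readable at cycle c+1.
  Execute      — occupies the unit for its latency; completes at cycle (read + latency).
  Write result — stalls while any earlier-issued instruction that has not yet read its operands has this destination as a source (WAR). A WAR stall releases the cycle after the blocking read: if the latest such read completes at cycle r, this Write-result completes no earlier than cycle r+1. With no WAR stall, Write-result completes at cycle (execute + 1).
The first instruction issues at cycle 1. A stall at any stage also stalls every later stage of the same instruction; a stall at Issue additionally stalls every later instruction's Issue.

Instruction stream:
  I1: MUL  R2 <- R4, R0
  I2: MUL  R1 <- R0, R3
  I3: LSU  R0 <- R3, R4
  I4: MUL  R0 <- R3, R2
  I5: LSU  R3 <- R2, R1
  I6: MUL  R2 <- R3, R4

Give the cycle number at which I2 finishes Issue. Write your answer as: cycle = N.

cycle 1: I1 issues→MUL
cycle 2: I1 reads
cycle 8: I1 exec-done
cycle 9: I1 writes R2
cycle 10: I2 issues→MUL
cycle 11: I2 reads, I3 issues→LSU
cycle 12: I3 reads
cycle 13: I3 exec-done
cycle 14: I3 writes R0
cycle 17: I2 exec-done
cycle 18: I2 writes R1
cycle 19: I4 issues→MUL
cycle 20: I4 reads, I5 issues→LSU
cycle 21: I5 reads
cycle 22: I5 exec-done
cycle 23: I5 writes R3
cycle 26: I4 exec-done
cycle 27: I4 writes R0
cycle 28: I6 issues→MUL
cycle 29: I6 reads
cycle 35: I6 exec-done
cycle 36: I6 writes R2

cycle = 10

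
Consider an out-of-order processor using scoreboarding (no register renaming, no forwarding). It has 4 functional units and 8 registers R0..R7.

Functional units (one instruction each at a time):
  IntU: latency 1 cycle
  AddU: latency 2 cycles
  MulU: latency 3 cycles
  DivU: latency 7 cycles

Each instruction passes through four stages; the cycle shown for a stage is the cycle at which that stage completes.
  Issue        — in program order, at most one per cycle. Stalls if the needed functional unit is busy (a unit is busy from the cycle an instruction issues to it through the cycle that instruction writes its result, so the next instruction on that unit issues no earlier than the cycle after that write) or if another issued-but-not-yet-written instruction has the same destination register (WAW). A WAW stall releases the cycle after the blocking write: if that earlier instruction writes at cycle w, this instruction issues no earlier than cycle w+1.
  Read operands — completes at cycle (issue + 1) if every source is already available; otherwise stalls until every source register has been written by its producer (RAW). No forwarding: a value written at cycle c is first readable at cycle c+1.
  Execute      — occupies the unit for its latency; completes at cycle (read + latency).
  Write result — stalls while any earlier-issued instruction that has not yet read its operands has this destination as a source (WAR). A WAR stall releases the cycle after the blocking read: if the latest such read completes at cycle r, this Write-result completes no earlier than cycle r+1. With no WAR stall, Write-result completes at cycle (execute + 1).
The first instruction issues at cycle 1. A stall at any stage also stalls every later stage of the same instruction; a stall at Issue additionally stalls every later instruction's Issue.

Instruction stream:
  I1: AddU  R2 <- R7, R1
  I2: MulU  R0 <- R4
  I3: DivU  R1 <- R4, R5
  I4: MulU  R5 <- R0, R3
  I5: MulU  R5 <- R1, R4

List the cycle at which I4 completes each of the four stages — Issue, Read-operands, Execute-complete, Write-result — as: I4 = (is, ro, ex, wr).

I1 -> (1, 2, 4, 5)
I2 -> (2, 3, 6, 7)
I3 -> (3, 4, 11, 12)
I4 -> (8, 9, 12, 13)  // struct: MulU busy until I2 writes@7
I5 -> (14, 15, 18, 19)  // struct: MulU busy until I4 writes@13

I4 = (8, 9, 12, 13)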